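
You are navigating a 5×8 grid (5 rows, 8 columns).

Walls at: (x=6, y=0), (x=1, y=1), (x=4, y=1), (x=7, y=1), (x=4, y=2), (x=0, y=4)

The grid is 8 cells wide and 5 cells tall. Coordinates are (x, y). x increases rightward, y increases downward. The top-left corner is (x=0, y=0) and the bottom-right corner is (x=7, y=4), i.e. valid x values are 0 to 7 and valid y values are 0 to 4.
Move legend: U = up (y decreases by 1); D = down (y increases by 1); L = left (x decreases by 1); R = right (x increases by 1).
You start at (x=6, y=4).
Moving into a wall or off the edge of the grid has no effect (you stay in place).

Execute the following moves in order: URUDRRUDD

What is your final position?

Answer: Final position: (x=7, y=4)

Derivation:
Start: (x=6, y=4)
  U (up): (x=6, y=4) -> (x=6, y=3)
  R (right): (x=6, y=3) -> (x=7, y=3)
  U (up): (x=7, y=3) -> (x=7, y=2)
  D (down): (x=7, y=2) -> (x=7, y=3)
  R (right): blocked, stay at (x=7, y=3)
  R (right): blocked, stay at (x=7, y=3)
  U (up): (x=7, y=3) -> (x=7, y=2)
  D (down): (x=7, y=2) -> (x=7, y=3)
  D (down): (x=7, y=3) -> (x=7, y=4)
Final: (x=7, y=4)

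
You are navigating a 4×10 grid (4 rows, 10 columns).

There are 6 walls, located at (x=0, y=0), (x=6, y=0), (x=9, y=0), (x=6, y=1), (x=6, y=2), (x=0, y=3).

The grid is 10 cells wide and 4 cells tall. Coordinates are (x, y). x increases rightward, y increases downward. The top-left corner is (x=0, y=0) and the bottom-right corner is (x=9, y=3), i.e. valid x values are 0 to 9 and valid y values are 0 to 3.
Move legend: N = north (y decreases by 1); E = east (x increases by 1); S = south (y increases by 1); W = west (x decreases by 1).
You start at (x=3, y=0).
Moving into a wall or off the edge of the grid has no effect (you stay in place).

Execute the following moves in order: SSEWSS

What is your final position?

Start: (x=3, y=0)
  S (south): (x=3, y=0) -> (x=3, y=1)
  S (south): (x=3, y=1) -> (x=3, y=2)
  E (east): (x=3, y=2) -> (x=4, y=2)
  W (west): (x=4, y=2) -> (x=3, y=2)
  S (south): (x=3, y=2) -> (x=3, y=3)
  S (south): blocked, stay at (x=3, y=3)
Final: (x=3, y=3)

Answer: Final position: (x=3, y=3)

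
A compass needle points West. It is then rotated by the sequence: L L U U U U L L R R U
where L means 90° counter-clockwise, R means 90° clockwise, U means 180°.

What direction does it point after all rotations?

Start: West
  L (left (90° counter-clockwise)) -> South
  L (left (90° counter-clockwise)) -> East
  U (U-turn (180°)) -> West
  U (U-turn (180°)) -> East
  U (U-turn (180°)) -> West
  U (U-turn (180°)) -> East
  L (left (90° counter-clockwise)) -> North
  L (left (90° counter-clockwise)) -> West
  R (right (90° clockwise)) -> North
  R (right (90° clockwise)) -> East
  U (U-turn (180°)) -> West
Final: West

Answer: Final heading: West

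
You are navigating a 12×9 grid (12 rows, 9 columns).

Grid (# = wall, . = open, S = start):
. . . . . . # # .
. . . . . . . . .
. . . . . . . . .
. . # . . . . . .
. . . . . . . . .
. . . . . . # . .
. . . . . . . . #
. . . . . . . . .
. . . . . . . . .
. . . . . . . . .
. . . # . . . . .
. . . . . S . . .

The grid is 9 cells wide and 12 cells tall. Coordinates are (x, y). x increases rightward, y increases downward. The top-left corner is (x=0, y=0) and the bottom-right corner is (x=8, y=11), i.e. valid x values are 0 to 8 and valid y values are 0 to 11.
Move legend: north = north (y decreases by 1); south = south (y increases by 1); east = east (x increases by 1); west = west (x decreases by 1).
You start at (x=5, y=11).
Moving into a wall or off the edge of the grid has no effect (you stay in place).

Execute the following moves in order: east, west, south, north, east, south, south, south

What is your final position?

Start: (x=5, y=11)
  east (east): (x=5, y=11) -> (x=6, y=11)
  west (west): (x=6, y=11) -> (x=5, y=11)
  south (south): blocked, stay at (x=5, y=11)
  north (north): (x=5, y=11) -> (x=5, y=10)
  east (east): (x=5, y=10) -> (x=6, y=10)
  south (south): (x=6, y=10) -> (x=6, y=11)
  south (south): blocked, stay at (x=6, y=11)
  south (south): blocked, stay at (x=6, y=11)
Final: (x=6, y=11)

Answer: Final position: (x=6, y=11)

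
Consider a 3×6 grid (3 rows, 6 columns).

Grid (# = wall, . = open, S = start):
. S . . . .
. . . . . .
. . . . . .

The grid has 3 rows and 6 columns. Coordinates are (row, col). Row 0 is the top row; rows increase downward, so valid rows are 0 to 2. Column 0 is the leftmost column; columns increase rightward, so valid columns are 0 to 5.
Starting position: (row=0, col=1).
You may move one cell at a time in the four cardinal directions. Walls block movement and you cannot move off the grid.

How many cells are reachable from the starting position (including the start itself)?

Answer: Reachable cells: 18

Derivation:
BFS flood-fill from (row=0, col=1):
  Distance 0: (row=0, col=1)
  Distance 1: (row=0, col=0), (row=0, col=2), (row=1, col=1)
  Distance 2: (row=0, col=3), (row=1, col=0), (row=1, col=2), (row=2, col=1)
  Distance 3: (row=0, col=4), (row=1, col=3), (row=2, col=0), (row=2, col=2)
  Distance 4: (row=0, col=5), (row=1, col=4), (row=2, col=3)
  Distance 5: (row=1, col=5), (row=2, col=4)
  Distance 6: (row=2, col=5)
Total reachable: 18 (grid has 18 open cells total)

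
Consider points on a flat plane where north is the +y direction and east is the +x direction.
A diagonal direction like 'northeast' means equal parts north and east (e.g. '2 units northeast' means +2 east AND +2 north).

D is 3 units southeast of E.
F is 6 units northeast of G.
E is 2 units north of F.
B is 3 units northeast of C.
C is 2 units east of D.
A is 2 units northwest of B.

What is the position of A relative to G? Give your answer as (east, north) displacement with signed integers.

Place G at the origin (east=0, north=0).
  F is 6 units northeast of G: delta (east=+6, north=+6); F at (east=6, north=6).
  E is 2 units north of F: delta (east=+0, north=+2); E at (east=6, north=8).
  D is 3 units southeast of E: delta (east=+3, north=-3); D at (east=9, north=5).
  C is 2 units east of D: delta (east=+2, north=+0); C at (east=11, north=5).
  B is 3 units northeast of C: delta (east=+3, north=+3); B at (east=14, north=8).
  A is 2 units northwest of B: delta (east=-2, north=+2); A at (east=12, north=10).
Therefore A relative to G: (east=12, north=10).

Answer: A is at (east=12, north=10) relative to G.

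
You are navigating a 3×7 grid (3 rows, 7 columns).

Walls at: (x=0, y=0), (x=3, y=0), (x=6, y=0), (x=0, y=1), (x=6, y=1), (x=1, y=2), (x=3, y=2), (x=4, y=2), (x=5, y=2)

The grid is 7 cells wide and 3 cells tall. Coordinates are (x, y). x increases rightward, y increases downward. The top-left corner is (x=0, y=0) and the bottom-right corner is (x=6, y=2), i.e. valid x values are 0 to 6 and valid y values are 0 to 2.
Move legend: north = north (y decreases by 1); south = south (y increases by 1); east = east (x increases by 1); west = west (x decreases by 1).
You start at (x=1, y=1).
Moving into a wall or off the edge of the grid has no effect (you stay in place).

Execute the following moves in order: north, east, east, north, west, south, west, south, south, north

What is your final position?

Answer: Final position: (x=1, y=0)

Derivation:
Start: (x=1, y=1)
  north (north): (x=1, y=1) -> (x=1, y=0)
  east (east): (x=1, y=0) -> (x=2, y=0)
  east (east): blocked, stay at (x=2, y=0)
  north (north): blocked, stay at (x=2, y=0)
  west (west): (x=2, y=0) -> (x=1, y=0)
  south (south): (x=1, y=0) -> (x=1, y=1)
  west (west): blocked, stay at (x=1, y=1)
  south (south): blocked, stay at (x=1, y=1)
  south (south): blocked, stay at (x=1, y=1)
  north (north): (x=1, y=1) -> (x=1, y=0)
Final: (x=1, y=0)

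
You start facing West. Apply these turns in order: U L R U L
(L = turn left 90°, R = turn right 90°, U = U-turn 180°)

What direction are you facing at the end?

Start: West
  U (U-turn (180°)) -> East
  L (left (90° counter-clockwise)) -> North
  R (right (90° clockwise)) -> East
  U (U-turn (180°)) -> West
  L (left (90° counter-clockwise)) -> South
Final: South

Answer: Final heading: South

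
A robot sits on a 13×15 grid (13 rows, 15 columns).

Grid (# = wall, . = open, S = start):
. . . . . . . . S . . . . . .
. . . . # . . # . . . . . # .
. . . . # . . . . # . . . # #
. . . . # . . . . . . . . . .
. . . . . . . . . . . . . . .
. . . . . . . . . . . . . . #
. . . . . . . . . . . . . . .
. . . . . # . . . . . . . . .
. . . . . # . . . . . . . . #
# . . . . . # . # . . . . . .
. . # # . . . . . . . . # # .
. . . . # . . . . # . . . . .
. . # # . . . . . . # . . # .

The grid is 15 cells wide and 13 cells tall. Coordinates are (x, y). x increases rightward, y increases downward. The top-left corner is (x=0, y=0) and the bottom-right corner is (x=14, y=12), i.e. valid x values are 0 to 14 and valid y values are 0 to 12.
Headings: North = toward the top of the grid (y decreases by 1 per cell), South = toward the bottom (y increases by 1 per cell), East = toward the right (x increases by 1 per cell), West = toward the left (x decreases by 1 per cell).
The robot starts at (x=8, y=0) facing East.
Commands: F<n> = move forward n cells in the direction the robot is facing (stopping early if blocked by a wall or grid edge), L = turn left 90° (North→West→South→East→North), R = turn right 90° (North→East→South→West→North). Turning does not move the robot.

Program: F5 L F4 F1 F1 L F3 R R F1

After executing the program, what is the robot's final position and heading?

Answer: Final position: (x=11, y=0), facing East

Derivation:
Start: (x=8, y=0), facing East
  F5: move forward 5, now at (x=13, y=0)
  L: turn left, now facing North
  F4: move forward 0/4 (blocked), now at (x=13, y=0)
  F1: move forward 0/1 (blocked), now at (x=13, y=0)
  F1: move forward 0/1 (blocked), now at (x=13, y=0)
  L: turn left, now facing West
  F3: move forward 3, now at (x=10, y=0)
  R: turn right, now facing North
  R: turn right, now facing East
  F1: move forward 1, now at (x=11, y=0)
Final: (x=11, y=0), facing East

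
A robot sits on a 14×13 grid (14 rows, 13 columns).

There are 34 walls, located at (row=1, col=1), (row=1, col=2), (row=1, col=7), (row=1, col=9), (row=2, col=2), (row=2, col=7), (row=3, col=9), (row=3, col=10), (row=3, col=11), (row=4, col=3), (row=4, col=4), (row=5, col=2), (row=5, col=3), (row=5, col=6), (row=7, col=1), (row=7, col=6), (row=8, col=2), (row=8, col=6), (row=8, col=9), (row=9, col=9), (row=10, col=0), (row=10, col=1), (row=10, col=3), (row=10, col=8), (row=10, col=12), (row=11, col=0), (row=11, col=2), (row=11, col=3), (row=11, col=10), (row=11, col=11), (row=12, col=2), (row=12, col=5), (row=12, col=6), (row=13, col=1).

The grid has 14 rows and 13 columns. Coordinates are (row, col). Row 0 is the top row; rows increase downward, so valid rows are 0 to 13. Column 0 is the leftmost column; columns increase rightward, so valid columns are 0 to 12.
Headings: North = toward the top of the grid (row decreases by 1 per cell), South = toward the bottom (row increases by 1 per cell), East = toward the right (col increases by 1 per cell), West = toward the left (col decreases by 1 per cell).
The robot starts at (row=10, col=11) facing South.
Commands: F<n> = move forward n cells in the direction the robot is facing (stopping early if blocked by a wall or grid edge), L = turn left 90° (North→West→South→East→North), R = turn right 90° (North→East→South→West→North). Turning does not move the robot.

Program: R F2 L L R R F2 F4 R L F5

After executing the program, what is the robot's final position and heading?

Answer: Final position: (row=10, col=9), facing West

Derivation:
Start: (row=10, col=11), facing South
  R: turn right, now facing West
  F2: move forward 2, now at (row=10, col=9)
  L: turn left, now facing South
  L: turn left, now facing East
  R: turn right, now facing South
  R: turn right, now facing West
  F2: move forward 0/2 (blocked), now at (row=10, col=9)
  F4: move forward 0/4 (blocked), now at (row=10, col=9)
  R: turn right, now facing North
  L: turn left, now facing West
  F5: move forward 0/5 (blocked), now at (row=10, col=9)
Final: (row=10, col=9), facing West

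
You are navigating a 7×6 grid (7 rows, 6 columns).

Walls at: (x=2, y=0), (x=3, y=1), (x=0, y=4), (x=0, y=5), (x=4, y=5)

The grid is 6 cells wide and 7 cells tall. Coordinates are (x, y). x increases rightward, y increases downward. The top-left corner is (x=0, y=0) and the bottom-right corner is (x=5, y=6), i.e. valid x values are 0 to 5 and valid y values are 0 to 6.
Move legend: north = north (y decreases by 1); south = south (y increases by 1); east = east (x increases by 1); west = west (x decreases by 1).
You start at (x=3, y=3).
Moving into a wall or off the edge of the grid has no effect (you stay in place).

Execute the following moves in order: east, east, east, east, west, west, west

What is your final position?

Answer: Final position: (x=2, y=3)

Derivation:
Start: (x=3, y=3)
  east (east): (x=3, y=3) -> (x=4, y=3)
  east (east): (x=4, y=3) -> (x=5, y=3)
  east (east): blocked, stay at (x=5, y=3)
  east (east): blocked, stay at (x=5, y=3)
  west (west): (x=5, y=3) -> (x=4, y=3)
  west (west): (x=4, y=3) -> (x=3, y=3)
  west (west): (x=3, y=3) -> (x=2, y=3)
Final: (x=2, y=3)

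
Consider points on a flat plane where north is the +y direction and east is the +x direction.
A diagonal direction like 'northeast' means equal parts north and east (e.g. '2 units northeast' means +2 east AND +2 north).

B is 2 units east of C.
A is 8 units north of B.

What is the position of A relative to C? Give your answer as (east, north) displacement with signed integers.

Answer: A is at (east=2, north=8) relative to C.

Derivation:
Place C at the origin (east=0, north=0).
  B is 2 units east of C: delta (east=+2, north=+0); B at (east=2, north=0).
  A is 8 units north of B: delta (east=+0, north=+8); A at (east=2, north=8).
Therefore A relative to C: (east=2, north=8).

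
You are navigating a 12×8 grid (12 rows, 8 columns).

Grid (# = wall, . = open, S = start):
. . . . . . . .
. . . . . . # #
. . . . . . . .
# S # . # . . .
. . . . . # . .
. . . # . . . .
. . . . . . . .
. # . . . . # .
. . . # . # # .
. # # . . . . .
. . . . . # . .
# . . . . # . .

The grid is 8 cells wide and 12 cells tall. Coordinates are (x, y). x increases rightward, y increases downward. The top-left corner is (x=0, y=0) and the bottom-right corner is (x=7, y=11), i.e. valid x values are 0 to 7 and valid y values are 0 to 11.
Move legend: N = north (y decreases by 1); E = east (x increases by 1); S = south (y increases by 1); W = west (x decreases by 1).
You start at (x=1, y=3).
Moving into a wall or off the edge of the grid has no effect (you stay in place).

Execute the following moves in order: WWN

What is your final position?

Answer: Final position: (x=1, y=2)

Derivation:
Start: (x=1, y=3)
  W (west): blocked, stay at (x=1, y=3)
  W (west): blocked, stay at (x=1, y=3)
  N (north): (x=1, y=3) -> (x=1, y=2)
Final: (x=1, y=2)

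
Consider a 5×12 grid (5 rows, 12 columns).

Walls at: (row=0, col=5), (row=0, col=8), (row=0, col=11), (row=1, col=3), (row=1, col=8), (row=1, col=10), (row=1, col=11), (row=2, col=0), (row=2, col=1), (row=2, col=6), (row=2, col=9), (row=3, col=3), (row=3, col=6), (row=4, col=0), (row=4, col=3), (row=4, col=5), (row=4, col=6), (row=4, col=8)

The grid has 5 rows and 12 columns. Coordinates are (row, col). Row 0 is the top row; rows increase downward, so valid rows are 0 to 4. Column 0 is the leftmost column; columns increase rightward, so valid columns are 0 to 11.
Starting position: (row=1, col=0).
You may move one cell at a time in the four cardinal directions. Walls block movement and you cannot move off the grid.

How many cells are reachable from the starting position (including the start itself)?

Answer: Reachable cells: 39

Derivation:
BFS flood-fill from (row=1, col=0):
  Distance 0: (row=1, col=0)
  Distance 1: (row=0, col=0), (row=1, col=1)
  Distance 2: (row=0, col=1), (row=1, col=2)
  Distance 3: (row=0, col=2), (row=2, col=2)
  Distance 4: (row=0, col=3), (row=2, col=3), (row=3, col=2)
  Distance 5: (row=0, col=4), (row=2, col=4), (row=3, col=1), (row=4, col=2)
  Distance 6: (row=1, col=4), (row=2, col=5), (row=3, col=0), (row=3, col=4), (row=4, col=1)
  Distance 7: (row=1, col=5), (row=3, col=5), (row=4, col=4)
  Distance 8: (row=1, col=6)
  Distance 9: (row=0, col=6), (row=1, col=7)
  Distance 10: (row=0, col=7), (row=2, col=7)
  Distance 11: (row=2, col=8), (row=3, col=7)
  Distance 12: (row=3, col=8), (row=4, col=7)
  Distance 13: (row=3, col=9)
  Distance 14: (row=3, col=10), (row=4, col=9)
  Distance 15: (row=2, col=10), (row=3, col=11), (row=4, col=10)
  Distance 16: (row=2, col=11), (row=4, col=11)
Total reachable: 39 (grid has 42 open cells total)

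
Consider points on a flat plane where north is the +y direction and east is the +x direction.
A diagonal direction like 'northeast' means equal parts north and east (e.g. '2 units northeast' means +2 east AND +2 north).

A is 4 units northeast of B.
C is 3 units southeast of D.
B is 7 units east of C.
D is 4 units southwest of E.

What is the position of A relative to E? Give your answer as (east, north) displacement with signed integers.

Place E at the origin (east=0, north=0).
  D is 4 units southwest of E: delta (east=-4, north=-4); D at (east=-4, north=-4).
  C is 3 units southeast of D: delta (east=+3, north=-3); C at (east=-1, north=-7).
  B is 7 units east of C: delta (east=+7, north=+0); B at (east=6, north=-7).
  A is 4 units northeast of B: delta (east=+4, north=+4); A at (east=10, north=-3).
Therefore A relative to E: (east=10, north=-3).

Answer: A is at (east=10, north=-3) relative to E.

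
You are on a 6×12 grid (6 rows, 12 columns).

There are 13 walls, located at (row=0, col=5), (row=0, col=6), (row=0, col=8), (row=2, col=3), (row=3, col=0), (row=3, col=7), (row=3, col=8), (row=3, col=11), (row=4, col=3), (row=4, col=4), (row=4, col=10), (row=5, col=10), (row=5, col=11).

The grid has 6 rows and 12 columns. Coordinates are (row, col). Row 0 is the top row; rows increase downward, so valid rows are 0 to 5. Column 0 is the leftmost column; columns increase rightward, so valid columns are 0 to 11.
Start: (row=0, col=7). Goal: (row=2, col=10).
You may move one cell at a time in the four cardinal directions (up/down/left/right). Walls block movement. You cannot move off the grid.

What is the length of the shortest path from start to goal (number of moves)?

Answer: Shortest path length: 5

Derivation:
BFS from (row=0, col=7) until reaching (row=2, col=10):
  Distance 0: (row=0, col=7)
  Distance 1: (row=1, col=7)
  Distance 2: (row=1, col=6), (row=1, col=8), (row=2, col=7)
  Distance 3: (row=1, col=5), (row=1, col=9), (row=2, col=6), (row=2, col=8)
  Distance 4: (row=0, col=9), (row=1, col=4), (row=1, col=10), (row=2, col=5), (row=2, col=9), (row=3, col=6)
  Distance 5: (row=0, col=4), (row=0, col=10), (row=1, col=3), (row=1, col=11), (row=2, col=4), (row=2, col=10), (row=3, col=5), (row=3, col=9), (row=4, col=6)  <- goal reached here
One shortest path (5 moves): (row=0, col=7) -> (row=1, col=7) -> (row=1, col=8) -> (row=1, col=9) -> (row=1, col=10) -> (row=2, col=10)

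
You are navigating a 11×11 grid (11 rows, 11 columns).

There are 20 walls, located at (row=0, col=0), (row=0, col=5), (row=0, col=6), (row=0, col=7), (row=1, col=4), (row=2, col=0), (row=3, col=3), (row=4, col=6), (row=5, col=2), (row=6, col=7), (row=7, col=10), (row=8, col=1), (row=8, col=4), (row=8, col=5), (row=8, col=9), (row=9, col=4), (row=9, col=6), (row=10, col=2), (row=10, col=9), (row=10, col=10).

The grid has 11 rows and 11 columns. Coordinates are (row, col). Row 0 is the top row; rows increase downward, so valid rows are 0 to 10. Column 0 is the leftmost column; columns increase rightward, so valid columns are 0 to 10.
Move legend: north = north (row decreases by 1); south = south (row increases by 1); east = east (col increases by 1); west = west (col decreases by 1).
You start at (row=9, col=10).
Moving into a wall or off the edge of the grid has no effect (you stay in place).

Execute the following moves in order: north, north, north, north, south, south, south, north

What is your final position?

Answer: Final position: (row=8, col=10)

Derivation:
Start: (row=9, col=10)
  north (north): (row=9, col=10) -> (row=8, col=10)
  [×3]north (north): blocked, stay at (row=8, col=10)
  south (south): (row=8, col=10) -> (row=9, col=10)
  south (south): blocked, stay at (row=9, col=10)
  south (south): blocked, stay at (row=9, col=10)
  north (north): (row=9, col=10) -> (row=8, col=10)
Final: (row=8, col=10)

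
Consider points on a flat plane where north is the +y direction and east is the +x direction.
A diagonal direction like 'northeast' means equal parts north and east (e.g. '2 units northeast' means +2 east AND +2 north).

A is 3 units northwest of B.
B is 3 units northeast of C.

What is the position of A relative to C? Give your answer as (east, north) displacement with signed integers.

Place C at the origin (east=0, north=0).
  B is 3 units northeast of C: delta (east=+3, north=+3); B at (east=3, north=3).
  A is 3 units northwest of B: delta (east=-3, north=+3); A at (east=0, north=6).
Therefore A relative to C: (east=0, north=6).

Answer: A is at (east=0, north=6) relative to C.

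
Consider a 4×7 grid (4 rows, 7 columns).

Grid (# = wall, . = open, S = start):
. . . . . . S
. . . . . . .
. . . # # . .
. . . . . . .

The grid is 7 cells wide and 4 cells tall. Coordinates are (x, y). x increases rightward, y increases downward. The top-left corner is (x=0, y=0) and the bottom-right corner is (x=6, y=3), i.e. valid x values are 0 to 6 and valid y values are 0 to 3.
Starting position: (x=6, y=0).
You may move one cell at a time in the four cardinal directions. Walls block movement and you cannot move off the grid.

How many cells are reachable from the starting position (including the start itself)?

BFS flood-fill from (x=6, y=0):
  Distance 0: (x=6, y=0)
  Distance 1: (x=5, y=0), (x=6, y=1)
  Distance 2: (x=4, y=0), (x=5, y=1), (x=6, y=2)
  Distance 3: (x=3, y=0), (x=4, y=1), (x=5, y=2), (x=6, y=3)
  Distance 4: (x=2, y=0), (x=3, y=1), (x=5, y=3)
  Distance 5: (x=1, y=0), (x=2, y=1), (x=4, y=3)
  Distance 6: (x=0, y=0), (x=1, y=1), (x=2, y=2), (x=3, y=3)
  Distance 7: (x=0, y=1), (x=1, y=2), (x=2, y=3)
  Distance 8: (x=0, y=2), (x=1, y=3)
  Distance 9: (x=0, y=3)
Total reachable: 26 (grid has 26 open cells total)

Answer: Reachable cells: 26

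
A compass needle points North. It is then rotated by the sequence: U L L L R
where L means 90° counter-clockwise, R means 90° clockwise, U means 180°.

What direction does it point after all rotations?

Answer: Final heading: North

Derivation:
Start: North
  U (U-turn (180°)) -> South
  L (left (90° counter-clockwise)) -> East
  L (left (90° counter-clockwise)) -> North
  L (left (90° counter-clockwise)) -> West
  R (right (90° clockwise)) -> North
Final: North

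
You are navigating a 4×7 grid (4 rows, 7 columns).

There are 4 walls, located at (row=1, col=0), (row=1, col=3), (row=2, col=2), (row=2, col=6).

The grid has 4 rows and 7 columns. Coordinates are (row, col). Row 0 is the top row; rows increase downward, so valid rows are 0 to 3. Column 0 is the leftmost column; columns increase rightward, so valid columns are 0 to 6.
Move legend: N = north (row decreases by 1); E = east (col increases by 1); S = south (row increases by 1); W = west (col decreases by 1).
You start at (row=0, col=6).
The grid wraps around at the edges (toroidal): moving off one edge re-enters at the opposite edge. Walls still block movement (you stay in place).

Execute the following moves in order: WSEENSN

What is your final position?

Answer: Final position: (row=0, col=6)

Derivation:
Start: (row=0, col=6)
  W (west): (row=0, col=6) -> (row=0, col=5)
  S (south): (row=0, col=5) -> (row=1, col=5)
  E (east): (row=1, col=5) -> (row=1, col=6)
  E (east): blocked, stay at (row=1, col=6)
  N (north): (row=1, col=6) -> (row=0, col=6)
  S (south): (row=0, col=6) -> (row=1, col=6)
  N (north): (row=1, col=6) -> (row=0, col=6)
Final: (row=0, col=6)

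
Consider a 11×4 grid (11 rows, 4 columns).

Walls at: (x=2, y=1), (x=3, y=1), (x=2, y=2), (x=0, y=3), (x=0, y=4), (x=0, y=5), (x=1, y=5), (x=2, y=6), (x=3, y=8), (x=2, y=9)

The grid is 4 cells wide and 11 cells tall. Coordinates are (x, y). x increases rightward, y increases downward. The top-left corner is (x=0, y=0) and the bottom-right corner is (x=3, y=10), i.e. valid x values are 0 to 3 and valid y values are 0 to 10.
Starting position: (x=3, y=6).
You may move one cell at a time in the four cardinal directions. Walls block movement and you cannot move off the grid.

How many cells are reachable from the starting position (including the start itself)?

BFS flood-fill from (x=3, y=6):
  Distance 0: (x=3, y=6)
  Distance 1: (x=3, y=5), (x=3, y=7)
  Distance 2: (x=3, y=4), (x=2, y=5), (x=2, y=7)
  Distance 3: (x=3, y=3), (x=2, y=4), (x=1, y=7), (x=2, y=8)
  Distance 4: (x=3, y=2), (x=2, y=3), (x=1, y=4), (x=1, y=6), (x=0, y=7), (x=1, y=8)
  Distance 5: (x=1, y=3), (x=0, y=6), (x=0, y=8), (x=1, y=9)
  Distance 6: (x=1, y=2), (x=0, y=9), (x=1, y=10)
  Distance 7: (x=1, y=1), (x=0, y=2), (x=0, y=10), (x=2, y=10)
  Distance 8: (x=1, y=0), (x=0, y=1), (x=3, y=10)
  Distance 9: (x=0, y=0), (x=2, y=0), (x=3, y=9)
  Distance 10: (x=3, y=0)
Total reachable: 34 (grid has 34 open cells total)

Answer: Reachable cells: 34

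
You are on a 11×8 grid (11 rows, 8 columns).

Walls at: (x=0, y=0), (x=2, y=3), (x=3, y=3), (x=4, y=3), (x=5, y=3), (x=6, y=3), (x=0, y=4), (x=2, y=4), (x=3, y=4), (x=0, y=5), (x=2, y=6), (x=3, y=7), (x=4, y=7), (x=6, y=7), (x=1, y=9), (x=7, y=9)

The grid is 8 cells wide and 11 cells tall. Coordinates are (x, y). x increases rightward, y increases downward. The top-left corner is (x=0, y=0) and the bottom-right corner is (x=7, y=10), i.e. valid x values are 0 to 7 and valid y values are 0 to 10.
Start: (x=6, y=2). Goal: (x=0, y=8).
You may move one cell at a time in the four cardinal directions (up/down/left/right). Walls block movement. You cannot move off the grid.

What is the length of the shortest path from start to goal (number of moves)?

Answer: Shortest path length: 12

Derivation:
BFS from (x=6, y=2) until reaching (x=0, y=8):
  Distance 0: (x=6, y=2)
  Distance 1: (x=6, y=1), (x=5, y=2), (x=7, y=2)
  Distance 2: (x=6, y=0), (x=5, y=1), (x=7, y=1), (x=4, y=2), (x=7, y=3)
  Distance 3: (x=5, y=0), (x=7, y=0), (x=4, y=1), (x=3, y=2), (x=7, y=4)
  Distance 4: (x=4, y=0), (x=3, y=1), (x=2, y=2), (x=6, y=4), (x=7, y=5)
  Distance 5: (x=3, y=0), (x=2, y=1), (x=1, y=2), (x=5, y=4), (x=6, y=5), (x=7, y=6)
  Distance 6: (x=2, y=0), (x=1, y=1), (x=0, y=2), (x=1, y=3), (x=4, y=4), (x=5, y=5), (x=6, y=6), (x=7, y=7)
  Distance 7: (x=1, y=0), (x=0, y=1), (x=0, y=3), (x=1, y=4), (x=4, y=5), (x=5, y=6), (x=7, y=8)
  Distance 8: (x=1, y=5), (x=3, y=5), (x=4, y=6), (x=5, y=7), (x=6, y=8)
  Distance 9: (x=2, y=5), (x=1, y=6), (x=3, y=6), (x=5, y=8), (x=6, y=9)
  Distance 10: (x=0, y=6), (x=1, y=7), (x=4, y=8), (x=5, y=9), (x=6, y=10)
  Distance 11: (x=0, y=7), (x=2, y=7), (x=1, y=8), (x=3, y=8), (x=4, y=9), (x=5, y=10), (x=7, y=10)
  Distance 12: (x=0, y=8), (x=2, y=8), (x=3, y=9), (x=4, y=10)  <- goal reached here
One shortest path (12 moves): (x=6, y=2) -> (x=5, y=2) -> (x=4, y=2) -> (x=3, y=2) -> (x=2, y=2) -> (x=1, y=2) -> (x=1, y=3) -> (x=1, y=4) -> (x=1, y=5) -> (x=1, y=6) -> (x=0, y=6) -> (x=0, y=7) -> (x=0, y=8)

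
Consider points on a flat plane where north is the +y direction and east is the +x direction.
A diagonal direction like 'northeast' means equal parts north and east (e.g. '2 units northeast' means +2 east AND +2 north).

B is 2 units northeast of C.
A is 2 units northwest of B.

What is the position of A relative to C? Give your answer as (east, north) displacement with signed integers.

Place C at the origin (east=0, north=0).
  B is 2 units northeast of C: delta (east=+2, north=+2); B at (east=2, north=2).
  A is 2 units northwest of B: delta (east=-2, north=+2); A at (east=0, north=4).
Therefore A relative to C: (east=0, north=4).

Answer: A is at (east=0, north=4) relative to C.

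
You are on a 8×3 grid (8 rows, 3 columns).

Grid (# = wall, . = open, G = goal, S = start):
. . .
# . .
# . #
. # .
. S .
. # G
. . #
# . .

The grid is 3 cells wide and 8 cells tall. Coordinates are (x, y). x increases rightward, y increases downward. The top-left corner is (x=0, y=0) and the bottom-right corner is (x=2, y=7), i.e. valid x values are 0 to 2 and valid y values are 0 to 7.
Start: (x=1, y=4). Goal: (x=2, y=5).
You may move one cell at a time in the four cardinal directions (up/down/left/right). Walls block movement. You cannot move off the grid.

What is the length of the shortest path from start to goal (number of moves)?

BFS from (x=1, y=4) until reaching (x=2, y=5):
  Distance 0: (x=1, y=4)
  Distance 1: (x=0, y=4), (x=2, y=4)
  Distance 2: (x=0, y=3), (x=2, y=3), (x=0, y=5), (x=2, y=5)  <- goal reached here
One shortest path (2 moves): (x=1, y=4) -> (x=2, y=4) -> (x=2, y=5)

Answer: Shortest path length: 2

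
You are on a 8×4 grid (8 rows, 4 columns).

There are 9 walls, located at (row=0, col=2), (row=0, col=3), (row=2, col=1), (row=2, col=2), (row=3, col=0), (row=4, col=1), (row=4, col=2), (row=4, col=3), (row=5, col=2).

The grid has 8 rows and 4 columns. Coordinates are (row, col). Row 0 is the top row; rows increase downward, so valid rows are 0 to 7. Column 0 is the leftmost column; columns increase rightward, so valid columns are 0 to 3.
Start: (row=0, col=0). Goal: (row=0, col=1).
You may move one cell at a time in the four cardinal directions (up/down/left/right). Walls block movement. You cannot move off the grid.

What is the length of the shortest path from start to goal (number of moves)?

BFS from (row=0, col=0) until reaching (row=0, col=1):
  Distance 0: (row=0, col=0)
  Distance 1: (row=0, col=1), (row=1, col=0)  <- goal reached here
One shortest path (1 moves): (row=0, col=0) -> (row=0, col=1)

Answer: Shortest path length: 1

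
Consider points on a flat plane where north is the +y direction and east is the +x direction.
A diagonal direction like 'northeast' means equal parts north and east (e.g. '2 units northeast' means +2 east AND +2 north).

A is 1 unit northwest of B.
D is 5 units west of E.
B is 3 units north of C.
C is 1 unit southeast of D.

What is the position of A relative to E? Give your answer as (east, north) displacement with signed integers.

Place E at the origin (east=0, north=0).
  D is 5 units west of E: delta (east=-5, north=+0); D at (east=-5, north=0).
  C is 1 unit southeast of D: delta (east=+1, north=-1); C at (east=-4, north=-1).
  B is 3 units north of C: delta (east=+0, north=+3); B at (east=-4, north=2).
  A is 1 unit northwest of B: delta (east=-1, north=+1); A at (east=-5, north=3).
Therefore A relative to E: (east=-5, north=3).

Answer: A is at (east=-5, north=3) relative to E.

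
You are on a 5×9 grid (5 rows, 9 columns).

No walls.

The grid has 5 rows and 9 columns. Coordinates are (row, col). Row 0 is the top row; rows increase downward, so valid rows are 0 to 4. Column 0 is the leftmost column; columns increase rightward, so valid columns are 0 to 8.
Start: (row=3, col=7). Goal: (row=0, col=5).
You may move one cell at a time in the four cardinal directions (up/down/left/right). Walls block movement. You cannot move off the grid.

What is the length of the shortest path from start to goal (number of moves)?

Answer: Shortest path length: 5

Derivation:
BFS from (row=3, col=7) until reaching (row=0, col=5):
  Distance 0: (row=3, col=7)
  Distance 1: (row=2, col=7), (row=3, col=6), (row=3, col=8), (row=4, col=7)
  Distance 2: (row=1, col=7), (row=2, col=6), (row=2, col=8), (row=3, col=5), (row=4, col=6), (row=4, col=8)
  Distance 3: (row=0, col=7), (row=1, col=6), (row=1, col=8), (row=2, col=5), (row=3, col=4), (row=4, col=5)
  Distance 4: (row=0, col=6), (row=0, col=8), (row=1, col=5), (row=2, col=4), (row=3, col=3), (row=4, col=4)
  Distance 5: (row=0, col=5), (row=1, col=4), (row=2, col=3), (row=3, col=2), (row=4, col=3)  <- goal reached here
One shortest path (5 moves): (row=3, col=7) -> (row=3, col=6) -> (row=3, col=5) -> (row=2, col=5) -> (row=1, col=5) -> (row=0, col=5)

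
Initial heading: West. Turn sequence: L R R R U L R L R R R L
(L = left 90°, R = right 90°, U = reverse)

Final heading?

Answer: Final heading: North

Derivation:
Start: West
  L (left (90° counter-clockwise)) -> South
  R (right (90° clockwise)) -> West
  R (right (90° clockwise)) -> North
  R (right (90° clockwise)) -> East
  U (U-turn (180°)) -> West
  L (left (90° counter-clockwise)) -> South
  R (right (90° clockwise)) -> West
  L (left (90° counter-clockwise)) -> South
  R (right (90° clockwise)) -> West
  R (right (90° clockwise)) -> North
  R (right (90° clockwise)) -> East
  L (left (90° counter-clockwise)) -> North
Final: North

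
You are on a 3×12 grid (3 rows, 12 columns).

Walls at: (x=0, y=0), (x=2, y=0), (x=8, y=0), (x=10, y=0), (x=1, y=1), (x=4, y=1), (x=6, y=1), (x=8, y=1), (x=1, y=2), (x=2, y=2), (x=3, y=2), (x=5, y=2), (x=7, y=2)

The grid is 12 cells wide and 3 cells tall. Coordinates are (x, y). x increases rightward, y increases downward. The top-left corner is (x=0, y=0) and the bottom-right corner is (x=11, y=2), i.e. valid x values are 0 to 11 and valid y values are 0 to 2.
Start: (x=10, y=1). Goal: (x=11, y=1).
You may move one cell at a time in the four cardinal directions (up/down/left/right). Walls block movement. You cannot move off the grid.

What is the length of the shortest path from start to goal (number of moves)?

BFS from (x=10, y=1) until reaching (x=11, y=1):
  Distance 0: (x=10, y=1)
  Distance 1: (x=9, y=1), (x=11, y=1), (x=10, y=2)  <- goal reached here
One shortest path (1 moves): (x=10, y=1) -> (x=11, y=1)

Answer: Shortest path length: 1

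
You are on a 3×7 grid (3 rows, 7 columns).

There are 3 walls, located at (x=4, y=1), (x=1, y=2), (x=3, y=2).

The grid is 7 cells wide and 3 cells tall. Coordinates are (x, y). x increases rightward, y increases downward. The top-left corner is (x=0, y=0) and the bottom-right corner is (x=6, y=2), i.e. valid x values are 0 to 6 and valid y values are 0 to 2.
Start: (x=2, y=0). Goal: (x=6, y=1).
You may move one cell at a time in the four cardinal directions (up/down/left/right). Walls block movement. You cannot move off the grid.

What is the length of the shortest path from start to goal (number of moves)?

BFS from (x=2, y=0) until reaching (x=6, y=1):
  Distance 0: (x=2, y=0)
  Distance 1: (x=1, y=0), (x=3, y=0), (x=2, y=1)
  Distance 2: (x=0, y=0), (x=4, y=0), (x=1, y=1), (x=3, y=1), (x=2, y=2)
  Distance 3: (x=5, y=0), (x=0, y=1)
  Distance 4: (x=6, y=0), (x=5, y=1), (x=0, y=2)
  Distance 5: (x=6, y=1), (x=5, y=2)  <- goal reached here
One shortest path (5 moves): (x=2, y=0) -> (x=3, y=0) -> (x=4, y=0) -> (x=5, y=0) -> (x=6, y=0) -> (x=6, y=1)

Answer: Shortest path length: 5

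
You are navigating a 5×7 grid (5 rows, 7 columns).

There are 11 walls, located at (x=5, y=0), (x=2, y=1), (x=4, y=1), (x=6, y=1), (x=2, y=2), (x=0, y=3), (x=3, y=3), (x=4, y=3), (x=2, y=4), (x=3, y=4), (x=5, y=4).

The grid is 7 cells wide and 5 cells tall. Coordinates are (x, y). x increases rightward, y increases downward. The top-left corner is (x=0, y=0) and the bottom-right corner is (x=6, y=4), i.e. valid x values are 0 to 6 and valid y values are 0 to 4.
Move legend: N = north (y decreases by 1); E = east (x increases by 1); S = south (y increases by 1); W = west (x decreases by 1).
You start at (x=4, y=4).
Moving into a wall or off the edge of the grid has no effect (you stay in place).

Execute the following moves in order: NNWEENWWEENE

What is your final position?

Start: (x=4, y=4)
  N (north): blocked, stay at (x=4, y=4)
  N (north): blocked, stay at (x=4, y=4)
  W (west): blocked, stay at (x=4, y=4)
  E (east): blocked, stay at (x=4, y=4)
  E (east): blocked, stay at (x=4, y=4)
  N (north): blocked, stay at (x=4, y=4)
  W (west): blocked, stay at (x=4, y=4)
  W (west): blocked, stay at (x=4, y=4)
  E (east): blocked, stay at (x=4, y=4)
  E (east): blocked, stay at (x=4, y=4)
  N (north): blocked, stay at (x=4, y=4)
  E (east): blocked, stay at (x=4, y=4)
Final: (x=4, y=4)

Answer: Final position: (x=4, y=4)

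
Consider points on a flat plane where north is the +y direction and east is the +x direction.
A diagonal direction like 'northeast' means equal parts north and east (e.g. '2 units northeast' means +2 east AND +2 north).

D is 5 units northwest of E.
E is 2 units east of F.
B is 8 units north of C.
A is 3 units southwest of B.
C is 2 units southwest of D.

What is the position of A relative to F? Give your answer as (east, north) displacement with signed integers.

Place F at the origin (east=0, north=0).
  E is 2 units east of F: delta (east=+2, north=+0); E at (east=2, north=0).
  D is 5 units northwest of E: delta (east=-5, north=+5); D at (east=-3, north=5).
  C is 2 units southwest of D: delta (east=-2, north=-2); C at (east=-5, north=3).
  B is 8 units north of C: delta (east=+0, north=+8); B at (east=-5, north=11).
  A is 3 units southwest of B: delta (east=-3, north=-3); A at (east=-8, north=8).
Therefore A relative to F: (east=-8, north=8).

Answer: A is at (east=-8, north=8) relative to F.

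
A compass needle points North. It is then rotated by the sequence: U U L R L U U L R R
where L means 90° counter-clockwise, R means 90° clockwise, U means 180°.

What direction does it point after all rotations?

Start: North
  U (U-turn (180°)) -> South
  U (U-turn (180°)) -> North
  L (left (90° counter-clockwise)) -> West
  R (right (90° clockwise)) -> North
  L (left (90° counter-clockwise)) -> West
  U (U-turn (180°)) -> East
  U (U-turn (180°)) -> West
  L (left (90° counter-clockwise)) -> South
  R (right (90° clockwise)) -> West
  R (right (90° clockwise)) -> North
Final: North

Answer: Final heading: North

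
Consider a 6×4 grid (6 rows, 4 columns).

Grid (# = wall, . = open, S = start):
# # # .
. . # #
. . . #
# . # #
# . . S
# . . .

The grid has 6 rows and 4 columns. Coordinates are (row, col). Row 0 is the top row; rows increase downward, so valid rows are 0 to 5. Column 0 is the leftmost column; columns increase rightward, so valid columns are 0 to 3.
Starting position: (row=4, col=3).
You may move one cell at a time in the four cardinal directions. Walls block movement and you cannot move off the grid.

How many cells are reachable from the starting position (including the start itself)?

Answer: Reachable cells: 12

Derivation:
BFS flood-fill from (row=4, col=3):
  Distance 0: (row=4, col=3)
  Distance 1: (row=4, col=2), (row=5, col=3)
  Distance 2: (row=4, col=1), (row=5, col=2)
  Distance 3: (row=3, col=1), (row=5, col=1)
  Distance 4: (row=2, col=1)
  Distance 5: (row=1, col=1), (row=2, col=0), (row=2, col=2)
  Distance 6: (row=1, col=0)
Total reachable: 12 (grid has 13 open cells total)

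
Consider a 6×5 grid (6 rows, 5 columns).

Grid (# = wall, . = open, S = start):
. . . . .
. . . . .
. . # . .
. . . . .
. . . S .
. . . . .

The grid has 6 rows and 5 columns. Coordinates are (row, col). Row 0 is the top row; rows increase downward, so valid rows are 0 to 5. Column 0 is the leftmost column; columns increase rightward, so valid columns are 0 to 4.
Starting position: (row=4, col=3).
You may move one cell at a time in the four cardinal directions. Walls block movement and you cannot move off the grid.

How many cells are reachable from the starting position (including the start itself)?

Answer: Reachable cells: 29

Derivation:
BFS flood-fill from (row=4, col=3):
  Distance 0: (row=4, col=3)
  Distance 1: (row=3, col=3), (row=4, col=2), (row=4, col=4), (row=5, col=3)
  Distance 2: (row=2, col=3), (row=3, col=2), (row=3, col=4), (row=4, col=1), (row=5, col=2), (row=5, col=4)
  Distance 3: (row=1, col=3), (row=2, col=4), (row=3, col=1), (row=4, col=0), (row=5, col=1)
  Distance 4: (row=0, col=3), (row=1, col=2), (row=1, col=4), (row=2, col=1), (row=3, col=0), (row=5, col=0)
  Distance 5: (row=0, col=2), (row=0, col=4), (row=1, col=1), (row=2, col=0)
  Distance 6: (row=0, col=1), (row=1, col=0)
  Distance 7: (row=0, col=0)
Total reachable: 29 (grid has 29 open cells total)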